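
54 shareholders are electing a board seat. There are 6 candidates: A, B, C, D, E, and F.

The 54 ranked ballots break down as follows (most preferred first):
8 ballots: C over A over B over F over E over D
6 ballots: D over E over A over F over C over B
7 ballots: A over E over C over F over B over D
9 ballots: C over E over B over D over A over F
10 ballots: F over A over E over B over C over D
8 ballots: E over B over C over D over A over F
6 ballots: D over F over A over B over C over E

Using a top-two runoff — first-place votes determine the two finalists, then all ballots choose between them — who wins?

Round 1 first-place votes: A 7, B 0, C 17, D 12, E 8, F 10. C and D advance.
Runoff: C is ranked above D on 42 ballots, D above C on 12.

C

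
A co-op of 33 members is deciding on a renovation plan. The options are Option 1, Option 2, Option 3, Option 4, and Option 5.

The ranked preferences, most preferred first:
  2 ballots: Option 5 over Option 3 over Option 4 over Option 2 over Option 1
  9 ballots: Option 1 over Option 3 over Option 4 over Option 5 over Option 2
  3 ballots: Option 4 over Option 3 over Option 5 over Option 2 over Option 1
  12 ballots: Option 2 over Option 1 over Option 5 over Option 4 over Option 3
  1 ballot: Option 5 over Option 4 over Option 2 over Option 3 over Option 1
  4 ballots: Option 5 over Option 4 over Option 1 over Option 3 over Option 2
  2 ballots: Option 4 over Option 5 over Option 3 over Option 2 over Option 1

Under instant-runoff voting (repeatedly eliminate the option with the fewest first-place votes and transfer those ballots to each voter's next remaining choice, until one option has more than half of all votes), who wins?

Round 1: Option 1 9, Option 2 12, Option 3 0, Option 4 5, Option 5 7. Option 3 eliminated.
Round 2: Option 1 9, Option 2 12, Option 4 5, Option 5 7. Option 4 eliminated.
Round 3: Option 1 9, Option 2 12, Option 5 12. Option 1 eliminated.
Round 4: Option 2 12, Option 5 21. Option 5 has a majority (≥17).

Option 5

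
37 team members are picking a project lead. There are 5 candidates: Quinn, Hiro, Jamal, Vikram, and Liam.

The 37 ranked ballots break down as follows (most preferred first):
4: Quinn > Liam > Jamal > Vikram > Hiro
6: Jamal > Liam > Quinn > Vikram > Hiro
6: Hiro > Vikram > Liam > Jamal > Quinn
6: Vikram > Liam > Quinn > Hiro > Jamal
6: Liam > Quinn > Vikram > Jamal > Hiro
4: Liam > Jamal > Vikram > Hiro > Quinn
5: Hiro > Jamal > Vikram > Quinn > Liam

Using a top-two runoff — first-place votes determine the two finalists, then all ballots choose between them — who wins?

Liam

Round 1 first-place votes: Quinn 4, Hiro 11, Jamal 6, Vikram 6, Liam 10. Hiro and Liam advance.
Runoff: Hiro is ranked above Liam on 11 ballots, Liam above Hiro on 26.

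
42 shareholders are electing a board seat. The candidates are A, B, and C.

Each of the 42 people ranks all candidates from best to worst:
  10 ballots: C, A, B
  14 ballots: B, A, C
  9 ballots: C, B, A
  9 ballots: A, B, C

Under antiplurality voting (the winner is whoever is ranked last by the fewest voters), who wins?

A

Last-place votes: A 9, B 10, C 23.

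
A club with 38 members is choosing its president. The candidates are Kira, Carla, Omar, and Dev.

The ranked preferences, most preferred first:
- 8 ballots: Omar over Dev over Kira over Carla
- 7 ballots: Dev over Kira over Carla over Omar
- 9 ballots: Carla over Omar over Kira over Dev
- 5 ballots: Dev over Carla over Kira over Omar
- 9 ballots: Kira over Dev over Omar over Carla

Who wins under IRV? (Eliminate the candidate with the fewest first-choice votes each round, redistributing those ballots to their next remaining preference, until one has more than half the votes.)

Dev

Round 1: Kira 9, Carla 9, Omar 8, Dev 12. Omar eliminated.
Round 2: Kira 9, Carla 9, Dev 20. Dev has a majority (≥20).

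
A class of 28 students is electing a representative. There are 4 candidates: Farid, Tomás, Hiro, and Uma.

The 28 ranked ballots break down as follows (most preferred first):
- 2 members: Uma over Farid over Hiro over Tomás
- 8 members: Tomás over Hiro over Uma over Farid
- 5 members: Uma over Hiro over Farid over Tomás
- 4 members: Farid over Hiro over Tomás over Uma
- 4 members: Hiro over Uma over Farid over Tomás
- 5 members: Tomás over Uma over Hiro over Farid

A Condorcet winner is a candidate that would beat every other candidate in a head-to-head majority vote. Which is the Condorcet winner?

Hiro vs Farid: 22–6
Hiro vs Tomás: 15–13
Hiro vs Uma: 16–12
Hiro beats every other candidate.

Hiro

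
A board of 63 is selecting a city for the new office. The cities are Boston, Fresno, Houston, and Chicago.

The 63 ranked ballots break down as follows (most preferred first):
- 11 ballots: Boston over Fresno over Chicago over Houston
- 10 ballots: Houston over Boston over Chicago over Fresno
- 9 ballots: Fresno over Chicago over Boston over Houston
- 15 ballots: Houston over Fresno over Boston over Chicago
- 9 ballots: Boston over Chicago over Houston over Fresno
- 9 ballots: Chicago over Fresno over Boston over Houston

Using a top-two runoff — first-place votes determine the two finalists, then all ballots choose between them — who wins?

Round 1 first-place votes: Boston 20, Fresno 9, Houston 25, Chicago 9. Houston and Boston advance.
Runoff: Houston is ranked above Boston on 25 ballots, Boston above Houston on 38.

Boston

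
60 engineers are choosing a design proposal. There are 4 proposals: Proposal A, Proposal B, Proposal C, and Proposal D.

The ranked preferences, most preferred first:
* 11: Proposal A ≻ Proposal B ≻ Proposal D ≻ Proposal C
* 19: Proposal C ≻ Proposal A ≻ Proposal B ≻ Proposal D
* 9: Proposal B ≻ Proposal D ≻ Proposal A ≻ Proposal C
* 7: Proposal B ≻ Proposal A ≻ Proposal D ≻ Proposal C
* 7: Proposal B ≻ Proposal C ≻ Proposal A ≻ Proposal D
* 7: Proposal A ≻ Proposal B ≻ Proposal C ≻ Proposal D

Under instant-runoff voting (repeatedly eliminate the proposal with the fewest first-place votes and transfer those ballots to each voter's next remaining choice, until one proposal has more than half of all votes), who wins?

Proposal B

Round 1: Proposal A 18, Proposal B 23, Proposal C 19, Proposal D 0. Proposal D eliminated.
Round 2: Proposal A 18, Proposal B 23, Proposal C 19. Proposal A eliminated.
Round 3: Proposal B 41, Proposal C 19. Proposal B has a majority (≥31).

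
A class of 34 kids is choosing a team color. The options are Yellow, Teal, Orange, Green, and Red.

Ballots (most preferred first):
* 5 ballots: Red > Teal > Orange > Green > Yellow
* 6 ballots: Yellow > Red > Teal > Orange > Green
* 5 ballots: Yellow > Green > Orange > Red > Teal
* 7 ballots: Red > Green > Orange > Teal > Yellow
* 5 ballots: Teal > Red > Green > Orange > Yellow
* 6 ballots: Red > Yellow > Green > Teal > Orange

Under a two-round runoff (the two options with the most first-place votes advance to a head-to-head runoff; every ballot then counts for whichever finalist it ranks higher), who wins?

Round 1 first-place votes: Yellow 11, Teal 5, Orange 0, Green 0, Red 18. Red and Yellow advance.
Runoff: Red is ranked above Yellow on 23 ballots, Yellow above Red on 11.

Red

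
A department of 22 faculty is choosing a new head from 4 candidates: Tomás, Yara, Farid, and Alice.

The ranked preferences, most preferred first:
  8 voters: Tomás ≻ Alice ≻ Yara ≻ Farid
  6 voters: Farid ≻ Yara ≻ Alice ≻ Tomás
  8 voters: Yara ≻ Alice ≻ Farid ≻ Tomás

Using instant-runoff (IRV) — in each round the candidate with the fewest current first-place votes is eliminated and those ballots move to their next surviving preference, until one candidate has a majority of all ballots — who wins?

Yara

Round 1: Tomás 8, Yara 8, Farid 6, Alice 0. Alice eliminated.
Round 2: Tomás 8, Yara 8, Farid 6. Farid eliminated.
Round 3: Tomás 8, Yara 14. Yara has a majority (≥12).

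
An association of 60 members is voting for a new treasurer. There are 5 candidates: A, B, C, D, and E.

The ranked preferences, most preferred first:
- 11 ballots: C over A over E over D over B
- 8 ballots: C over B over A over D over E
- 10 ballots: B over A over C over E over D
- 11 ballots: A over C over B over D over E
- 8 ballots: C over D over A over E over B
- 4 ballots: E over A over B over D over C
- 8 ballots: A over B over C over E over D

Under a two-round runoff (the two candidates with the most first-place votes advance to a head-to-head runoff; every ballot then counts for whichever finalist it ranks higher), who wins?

A

Round 1 first-place votes: A 19, B 10, C 27, D 0, E 4. C and A advance.
Runoff: C is ranked above A on 27 ballots, A above C on 33.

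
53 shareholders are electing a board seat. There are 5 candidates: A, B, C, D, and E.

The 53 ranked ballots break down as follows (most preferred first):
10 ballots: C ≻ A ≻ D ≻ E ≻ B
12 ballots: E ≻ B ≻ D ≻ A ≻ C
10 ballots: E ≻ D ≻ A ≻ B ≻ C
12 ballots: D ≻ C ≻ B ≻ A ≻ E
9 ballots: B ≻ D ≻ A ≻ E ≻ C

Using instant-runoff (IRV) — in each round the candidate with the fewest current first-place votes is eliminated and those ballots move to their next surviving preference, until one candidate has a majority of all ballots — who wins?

Round 1: A 0, B 9, C 10, D 12, E 22. A eliminated.
Round 2: B 9, C 10, D 12, E 22. B eliminated.
Round 3: C 10, D 21, E 22. C eliminated.
Round 4: D 31, E 22. D has a majority (≥27).

D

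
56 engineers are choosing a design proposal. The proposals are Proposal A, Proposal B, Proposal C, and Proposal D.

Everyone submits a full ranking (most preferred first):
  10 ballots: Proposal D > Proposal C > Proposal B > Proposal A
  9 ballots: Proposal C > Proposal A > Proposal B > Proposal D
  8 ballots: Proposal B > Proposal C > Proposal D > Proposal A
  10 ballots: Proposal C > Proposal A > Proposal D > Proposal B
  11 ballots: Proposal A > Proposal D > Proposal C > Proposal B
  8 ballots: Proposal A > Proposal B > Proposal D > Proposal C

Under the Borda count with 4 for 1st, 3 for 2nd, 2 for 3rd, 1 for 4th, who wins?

Proposal A: 10×1 + 9×3 + 8×1 + 10×3 + 11×4 + 8×4 = 151
Proposal B: 10×2 + 9×2 + 8×4 + 10×1 + 11×1 + 8×3 = 115
Proposal C: 10×3 + 9×4 + 8×3 + 10×4 + 11×2 + 8×1 = 160
Proposal D: 10×4 + 9×1 + 8×2 + 10×2 + 11×3 + 8×2 = 134

Proposal C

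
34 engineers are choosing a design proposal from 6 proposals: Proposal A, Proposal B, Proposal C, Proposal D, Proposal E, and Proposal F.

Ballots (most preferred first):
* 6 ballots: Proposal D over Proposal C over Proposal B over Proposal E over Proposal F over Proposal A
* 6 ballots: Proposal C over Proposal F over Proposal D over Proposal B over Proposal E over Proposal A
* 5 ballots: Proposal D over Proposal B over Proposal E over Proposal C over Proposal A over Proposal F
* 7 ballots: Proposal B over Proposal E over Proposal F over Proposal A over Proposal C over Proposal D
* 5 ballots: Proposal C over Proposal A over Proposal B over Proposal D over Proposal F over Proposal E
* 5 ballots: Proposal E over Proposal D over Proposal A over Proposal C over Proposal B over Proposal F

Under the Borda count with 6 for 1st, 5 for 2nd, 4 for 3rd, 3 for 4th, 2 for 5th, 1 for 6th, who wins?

Proposal A: 6×1 + 6×1 + 5×2 + 7×3 + 5×5 + 5×4 = 88
Proposal B: 6×4 + 6×3 + 5×5 + 7×6 + 5×4 + 5×2 = 139
Proposal C: 6×5 + 6×6 + 5×3 + 7×2 + 5×6 + 5×3 = 140
Proposal D: 6×6 + 6×4 + 5×6 + 7×1 + 5×3 + 5×5 = 137
Proposal E: 6×3 + 6×2 + 5×4 + 7×5 + 5×1 + 5×6 = 120
Proposal F: 6×2 + 6×5 + 5×1 + 7×4 + 5×2 + 5×1 = 90

Proposal C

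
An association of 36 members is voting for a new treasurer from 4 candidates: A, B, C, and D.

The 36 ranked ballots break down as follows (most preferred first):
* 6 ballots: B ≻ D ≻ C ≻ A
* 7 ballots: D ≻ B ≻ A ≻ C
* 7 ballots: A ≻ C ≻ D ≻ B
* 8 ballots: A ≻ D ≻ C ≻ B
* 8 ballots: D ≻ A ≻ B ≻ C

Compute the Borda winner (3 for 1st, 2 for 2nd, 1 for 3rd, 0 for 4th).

D

A: 6×0 + 7×1 + 7×3 + 8×3 + 8×2 = 68
B: 6×3 + 7×2 + 7×0 + 8×0 + 8×1 = 40
C: 6×1 + 7×0 + 7×2 + 8×1 + 8×0 = 28
D: 6×2 + 7×3 + 7×1 + 8×2 + 8×3 = 80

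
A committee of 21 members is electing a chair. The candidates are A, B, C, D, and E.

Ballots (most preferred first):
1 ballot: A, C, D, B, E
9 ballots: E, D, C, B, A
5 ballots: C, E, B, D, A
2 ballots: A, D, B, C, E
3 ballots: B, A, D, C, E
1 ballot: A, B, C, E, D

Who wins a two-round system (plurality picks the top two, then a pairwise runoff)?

C

Round 1 first-place votes: A 4, B 3, C 5, D 0, E 9. E and C advance.
Runoff: E is ranked above C on 9 ballots, C above E on 12.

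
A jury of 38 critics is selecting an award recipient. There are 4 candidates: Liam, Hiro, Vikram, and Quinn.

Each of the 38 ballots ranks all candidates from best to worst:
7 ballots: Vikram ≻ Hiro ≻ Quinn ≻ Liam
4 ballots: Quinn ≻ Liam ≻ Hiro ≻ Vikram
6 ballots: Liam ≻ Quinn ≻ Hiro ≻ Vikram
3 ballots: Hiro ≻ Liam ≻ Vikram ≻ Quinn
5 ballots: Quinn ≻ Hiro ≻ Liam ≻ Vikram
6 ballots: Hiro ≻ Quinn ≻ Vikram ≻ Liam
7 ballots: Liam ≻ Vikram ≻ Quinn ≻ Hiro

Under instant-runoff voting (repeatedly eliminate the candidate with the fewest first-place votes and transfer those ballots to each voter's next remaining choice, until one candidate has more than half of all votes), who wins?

Round 1: Liam 13, Hiro 9, Vikram 7, Quinn 9. Vikram eliminated.
Round 2: Liam 13, Hiro 16, Quinn 9. Quinn eliminated.
Round 3: Liam 17, Hiro 21. Hiro has a majority (≥20).

Hiro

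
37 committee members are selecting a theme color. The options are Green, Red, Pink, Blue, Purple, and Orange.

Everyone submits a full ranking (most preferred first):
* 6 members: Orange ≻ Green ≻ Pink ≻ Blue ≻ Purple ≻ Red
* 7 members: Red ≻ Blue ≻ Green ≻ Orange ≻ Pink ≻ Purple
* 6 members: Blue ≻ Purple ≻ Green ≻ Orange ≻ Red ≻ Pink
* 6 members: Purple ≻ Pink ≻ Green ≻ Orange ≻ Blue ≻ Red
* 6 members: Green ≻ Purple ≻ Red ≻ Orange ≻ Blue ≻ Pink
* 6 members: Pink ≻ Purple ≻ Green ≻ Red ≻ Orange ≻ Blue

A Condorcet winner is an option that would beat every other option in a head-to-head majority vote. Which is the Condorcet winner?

Green vs Red: 30–7
Green vs Pink: 25–12
Green vs Blue: 24–13
Green vs Purple: 19–18
Green vs Orange: 31–6
Green beats every other option.

Green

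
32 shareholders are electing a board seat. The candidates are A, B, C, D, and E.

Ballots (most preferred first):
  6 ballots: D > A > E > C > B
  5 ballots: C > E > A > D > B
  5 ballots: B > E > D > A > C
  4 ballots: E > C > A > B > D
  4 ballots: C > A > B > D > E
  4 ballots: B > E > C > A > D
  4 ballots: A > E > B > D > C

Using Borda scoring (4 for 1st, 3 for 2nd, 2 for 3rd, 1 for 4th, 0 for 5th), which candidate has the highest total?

E

A: 6×3 + 5×2 + 5×1 + 4×2 + 4×3 + 4×1 + 4×4 = 73
B: 6×0 + 5×0 + 5×4 + 4×1 + 4×2 + 4×4 + 4×2 = 56
C: 6×1 + 5×4 + 5×0 + 4×3 + 4×4 + 4×2 + 4×0 = 62
D: 6×4 + 5×1 + 5×2 + 4×0 + 4×1 + 4×0 + 4×1 = 47
E: 6×2 + 5×3 + 5×3 + 4×4 + 4×0 + 4×3 + 4×3 = 82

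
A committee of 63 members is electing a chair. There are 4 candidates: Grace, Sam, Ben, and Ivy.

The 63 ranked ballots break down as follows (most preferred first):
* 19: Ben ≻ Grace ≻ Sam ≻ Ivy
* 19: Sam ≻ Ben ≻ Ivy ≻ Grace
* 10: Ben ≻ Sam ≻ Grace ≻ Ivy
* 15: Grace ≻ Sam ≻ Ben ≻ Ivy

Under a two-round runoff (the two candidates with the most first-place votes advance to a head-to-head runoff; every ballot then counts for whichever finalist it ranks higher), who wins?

Sam

Round 1 first-place votes: Grace 15, Sam 19, Ben 29, Ivy 0. Ben and Sam advance.
Runoff: Ben is ranked above Sam on 29 ballots, Sam above Ben on 34.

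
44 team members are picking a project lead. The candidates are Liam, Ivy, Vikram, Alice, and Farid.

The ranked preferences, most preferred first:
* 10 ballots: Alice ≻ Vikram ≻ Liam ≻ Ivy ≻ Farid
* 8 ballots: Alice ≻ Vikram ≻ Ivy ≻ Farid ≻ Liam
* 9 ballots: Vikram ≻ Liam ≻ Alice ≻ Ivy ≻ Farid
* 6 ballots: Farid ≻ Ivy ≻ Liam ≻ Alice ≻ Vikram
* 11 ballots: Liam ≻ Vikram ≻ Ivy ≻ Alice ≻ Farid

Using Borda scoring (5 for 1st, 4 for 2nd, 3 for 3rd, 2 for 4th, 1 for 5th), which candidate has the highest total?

Liam: 10×3 + 8×1 + 9×4 + 6×3 + 11×5 = 147
Ivy: 10×2 + 8×3 + 9×2 + 6×4 + 11×3 = 119
Vikram: 10×4 + 8×4 + 9×5 + 6×1 + 11×4 = 167
Alice: 10×5 + 8×5 + 9×3 + 6×2 + 11×2 = 151
Farid: 10×1 + 8×2 + 9×1 + 6×5 + 11×1 = 76

Vikram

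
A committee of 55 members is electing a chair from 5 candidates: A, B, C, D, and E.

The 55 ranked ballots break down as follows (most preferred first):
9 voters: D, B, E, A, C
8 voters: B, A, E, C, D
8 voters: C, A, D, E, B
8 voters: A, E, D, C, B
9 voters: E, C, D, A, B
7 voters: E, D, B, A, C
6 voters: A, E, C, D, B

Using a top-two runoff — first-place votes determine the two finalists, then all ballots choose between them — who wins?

Round 1 first-place votes: A 14, B 8, C 8, D 9, E 16. E and A advance.
Runoff: E is ranked above A on 25 ballots, A above E on 30.

A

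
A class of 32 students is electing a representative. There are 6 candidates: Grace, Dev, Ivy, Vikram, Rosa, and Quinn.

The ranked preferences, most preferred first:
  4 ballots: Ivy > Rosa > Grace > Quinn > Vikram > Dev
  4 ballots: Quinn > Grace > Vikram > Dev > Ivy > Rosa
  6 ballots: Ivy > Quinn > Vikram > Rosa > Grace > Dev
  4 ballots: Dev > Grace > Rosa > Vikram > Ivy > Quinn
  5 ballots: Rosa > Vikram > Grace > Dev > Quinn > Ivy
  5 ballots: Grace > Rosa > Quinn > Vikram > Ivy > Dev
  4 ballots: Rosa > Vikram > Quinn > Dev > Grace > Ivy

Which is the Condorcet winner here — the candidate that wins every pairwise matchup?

Rosa vs Grace: 19–13
Rosa vs Dev: 24–8
Rosa vs Ivy: 18–14
Rosa vs Vikram: 22–10
Rosa vs Quinn: 22–10
Rosa beats every other candidate.

Rosa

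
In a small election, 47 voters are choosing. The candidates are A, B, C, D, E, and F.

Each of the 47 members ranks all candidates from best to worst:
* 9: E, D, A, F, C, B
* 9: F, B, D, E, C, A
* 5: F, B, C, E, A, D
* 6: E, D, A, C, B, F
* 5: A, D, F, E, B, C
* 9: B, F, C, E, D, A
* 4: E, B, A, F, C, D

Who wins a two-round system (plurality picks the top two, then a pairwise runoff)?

Round 1 first-place votes: A 5, B 9, C 0, D 0, E 19, F 14. E and F advance.
Runoff: E is ranked above F on 19 ballots, F above E on 28.

F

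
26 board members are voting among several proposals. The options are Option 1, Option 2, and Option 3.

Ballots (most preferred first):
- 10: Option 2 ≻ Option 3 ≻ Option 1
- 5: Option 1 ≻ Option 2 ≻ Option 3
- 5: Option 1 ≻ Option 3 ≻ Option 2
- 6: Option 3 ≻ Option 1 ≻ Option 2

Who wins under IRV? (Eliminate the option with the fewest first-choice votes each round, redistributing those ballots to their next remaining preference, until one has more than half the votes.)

Round 1: Option 1 10, Option 2 10, Option 3 6. Option 3 eliminated.
Round 2: Option 1 16, Option 2 10. Option 1 has a majority (≥14).

Option 1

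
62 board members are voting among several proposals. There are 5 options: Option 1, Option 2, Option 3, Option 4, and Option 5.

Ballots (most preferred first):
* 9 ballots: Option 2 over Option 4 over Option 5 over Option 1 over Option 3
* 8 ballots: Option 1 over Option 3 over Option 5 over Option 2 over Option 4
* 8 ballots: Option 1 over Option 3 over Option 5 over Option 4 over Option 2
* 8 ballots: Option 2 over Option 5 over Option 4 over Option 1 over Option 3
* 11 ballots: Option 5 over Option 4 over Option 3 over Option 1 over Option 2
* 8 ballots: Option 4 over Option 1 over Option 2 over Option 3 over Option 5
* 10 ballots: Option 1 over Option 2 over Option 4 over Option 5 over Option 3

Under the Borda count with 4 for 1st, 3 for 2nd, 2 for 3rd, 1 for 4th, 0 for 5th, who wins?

Option 1

Option 1: 9×1 + 8×4 + 8×4 + 8×1 + 11×1 + 8×3 + 10×4 = 156
Option 2: 9×4 + 8×1 + 8×0 + 8×4 + 11×0 + 8×2 + 10×3 = 122
Option 3: 9×0 + 8×3 + 8×3 + 8×0 + 11×2 + 8×1 + 10×0 = 78
Option 4: 9×3 + 8×0 + 8×1 + 8×2 + 11×3 + 8×4 + 10×2 = 136
Option 5: 9×2 + 8×2 + 8×2 + 8×3 + 11×4 + 8×0 + 10×1 = 128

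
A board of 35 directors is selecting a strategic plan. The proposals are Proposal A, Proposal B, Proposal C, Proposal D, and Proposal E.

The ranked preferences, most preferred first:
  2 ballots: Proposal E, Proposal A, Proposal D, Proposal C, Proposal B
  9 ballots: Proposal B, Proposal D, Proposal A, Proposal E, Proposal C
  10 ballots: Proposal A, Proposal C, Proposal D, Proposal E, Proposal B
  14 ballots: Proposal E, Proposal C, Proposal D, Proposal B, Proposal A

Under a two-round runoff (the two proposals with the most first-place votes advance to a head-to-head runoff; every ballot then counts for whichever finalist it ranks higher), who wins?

Proposal A

Round 1 first-place votes: Proposal A 10, Proposal B 9, Proposal C 0, Proposal D 0, Proposal E 16. Proposal E and Proposal A advance.
Runoff: Proposal E is ranked above Proposal A on 16 ballots, Proposal A above Proposal E on 19.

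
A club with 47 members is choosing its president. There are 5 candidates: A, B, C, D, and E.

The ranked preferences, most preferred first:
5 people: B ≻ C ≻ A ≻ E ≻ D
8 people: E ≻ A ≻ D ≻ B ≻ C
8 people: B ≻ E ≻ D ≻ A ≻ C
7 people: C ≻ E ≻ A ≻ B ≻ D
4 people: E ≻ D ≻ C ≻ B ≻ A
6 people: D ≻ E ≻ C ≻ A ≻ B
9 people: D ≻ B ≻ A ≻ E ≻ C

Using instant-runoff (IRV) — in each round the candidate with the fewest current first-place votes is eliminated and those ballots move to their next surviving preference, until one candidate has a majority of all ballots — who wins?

Round 1: A 0, B 13, C 7, D 15, E 12. A eliminated.
Round 2: B 13, C 7, D 15, E 12. C eliminated.
Round 3: B 13, D 15, E 19. B eliminated.
Round 4: D 15, E 32. E has a majority (≥24).

E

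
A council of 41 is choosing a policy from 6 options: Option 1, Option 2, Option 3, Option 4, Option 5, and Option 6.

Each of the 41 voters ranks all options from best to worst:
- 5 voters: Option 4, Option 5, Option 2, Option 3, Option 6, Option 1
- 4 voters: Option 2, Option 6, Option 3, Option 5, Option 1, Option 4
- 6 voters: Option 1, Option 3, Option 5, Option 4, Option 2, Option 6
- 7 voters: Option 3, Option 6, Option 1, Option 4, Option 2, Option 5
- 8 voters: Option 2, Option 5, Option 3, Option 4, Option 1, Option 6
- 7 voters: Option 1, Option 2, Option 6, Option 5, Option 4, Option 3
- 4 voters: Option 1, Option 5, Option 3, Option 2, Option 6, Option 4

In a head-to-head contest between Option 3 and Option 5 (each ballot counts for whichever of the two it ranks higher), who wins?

Option 5

Option 3 is ranked above Option 5 on 17 ballots; Option 5 above Option 3 on 24.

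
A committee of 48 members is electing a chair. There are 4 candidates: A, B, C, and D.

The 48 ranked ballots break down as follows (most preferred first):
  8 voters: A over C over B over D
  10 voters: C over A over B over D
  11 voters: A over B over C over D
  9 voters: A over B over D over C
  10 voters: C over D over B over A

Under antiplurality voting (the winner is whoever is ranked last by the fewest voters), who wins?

B

Last-place votes: A 10, B 0, C 9, D 29.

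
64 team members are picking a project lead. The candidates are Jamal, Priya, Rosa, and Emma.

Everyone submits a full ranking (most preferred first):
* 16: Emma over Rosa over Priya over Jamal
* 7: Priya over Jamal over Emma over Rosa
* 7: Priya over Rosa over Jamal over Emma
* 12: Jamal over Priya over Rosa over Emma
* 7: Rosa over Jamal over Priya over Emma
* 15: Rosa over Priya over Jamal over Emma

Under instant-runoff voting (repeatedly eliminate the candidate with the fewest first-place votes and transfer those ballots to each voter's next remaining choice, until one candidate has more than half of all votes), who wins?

Rosa

Round 1: Jamal 12, Priya 14, Rosa 22, Emma 16. Jamal eliminated.
Round 2: Priya 26, Rosa 22, Emma 16. Emma eliminated.
Round 3: Priya 26, Rosa 38. Rosa has a majority (≥33).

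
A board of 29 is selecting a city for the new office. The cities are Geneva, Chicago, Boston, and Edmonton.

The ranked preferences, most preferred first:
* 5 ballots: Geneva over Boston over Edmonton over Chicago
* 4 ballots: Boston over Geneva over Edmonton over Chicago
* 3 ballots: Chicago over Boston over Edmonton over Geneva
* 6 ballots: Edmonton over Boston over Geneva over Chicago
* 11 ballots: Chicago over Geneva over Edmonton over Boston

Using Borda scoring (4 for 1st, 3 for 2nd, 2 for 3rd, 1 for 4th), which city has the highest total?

Geneva

Geneva: 5×4 + 4×3 + 3×1 + 6×2 + 11×3 = 80
Chicago: 5×1 + 4×1 + 3×4 + 6×1 + 11×4 = 71
Boston: 5×3 + 4×4 + 3×3 + 6×3 + 11×1 = 69
Edmonton: 5×2 + 4×2 + 3×2 + 6×4 + 11×2 = 70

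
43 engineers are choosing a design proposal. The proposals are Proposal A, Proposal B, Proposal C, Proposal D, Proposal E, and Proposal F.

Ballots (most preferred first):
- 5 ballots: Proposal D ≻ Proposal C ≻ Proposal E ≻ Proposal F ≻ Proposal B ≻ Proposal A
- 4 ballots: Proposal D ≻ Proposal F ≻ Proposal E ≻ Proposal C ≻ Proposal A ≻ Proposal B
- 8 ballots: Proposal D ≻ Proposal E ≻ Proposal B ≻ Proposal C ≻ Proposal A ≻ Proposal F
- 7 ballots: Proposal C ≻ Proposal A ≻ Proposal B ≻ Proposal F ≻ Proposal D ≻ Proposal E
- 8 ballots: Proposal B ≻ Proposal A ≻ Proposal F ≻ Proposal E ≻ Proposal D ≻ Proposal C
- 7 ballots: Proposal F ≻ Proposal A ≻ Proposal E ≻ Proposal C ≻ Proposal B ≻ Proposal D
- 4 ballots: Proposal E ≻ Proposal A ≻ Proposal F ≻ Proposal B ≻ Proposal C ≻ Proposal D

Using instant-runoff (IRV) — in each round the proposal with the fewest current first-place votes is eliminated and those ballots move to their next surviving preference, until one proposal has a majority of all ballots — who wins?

Round 1: Proposal A 0, Proposal B 8, Proposal C 7, Proposal D 17, Proposal E 4, Proposal F 7. Proposal A eliminated.
Round 2: Proposal B 8, Proposal C 7, Proposal D 17, Proposal E 4, Proposal F 7. Proposal E eliminated.
Round 3: Proposal B 8, Proposal C 7, Proposal D 17, Proposal F 11. Proposal C eliminated.
Round 4: Proposal B 15, Proposal D 17, Proposal F 11. Proposal F eliminated.
Round 5: Proposal B 26, Proposal D 17. Proposal B has a majority (≥22).

Proposal B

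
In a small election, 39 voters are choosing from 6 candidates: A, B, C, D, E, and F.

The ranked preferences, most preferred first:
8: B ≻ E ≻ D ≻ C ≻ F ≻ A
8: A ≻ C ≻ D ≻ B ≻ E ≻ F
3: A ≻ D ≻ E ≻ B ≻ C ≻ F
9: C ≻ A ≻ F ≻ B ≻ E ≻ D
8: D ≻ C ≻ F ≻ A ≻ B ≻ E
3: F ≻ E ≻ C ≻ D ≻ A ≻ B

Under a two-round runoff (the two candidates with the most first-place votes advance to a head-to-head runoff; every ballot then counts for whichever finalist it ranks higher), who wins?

Round 1 first-place votes: A 11, B 8, C 9, D 8, E 0, F 3. A and C advance.
Runoff: A is ranked above C on 11 ballots, C above A on 28.

C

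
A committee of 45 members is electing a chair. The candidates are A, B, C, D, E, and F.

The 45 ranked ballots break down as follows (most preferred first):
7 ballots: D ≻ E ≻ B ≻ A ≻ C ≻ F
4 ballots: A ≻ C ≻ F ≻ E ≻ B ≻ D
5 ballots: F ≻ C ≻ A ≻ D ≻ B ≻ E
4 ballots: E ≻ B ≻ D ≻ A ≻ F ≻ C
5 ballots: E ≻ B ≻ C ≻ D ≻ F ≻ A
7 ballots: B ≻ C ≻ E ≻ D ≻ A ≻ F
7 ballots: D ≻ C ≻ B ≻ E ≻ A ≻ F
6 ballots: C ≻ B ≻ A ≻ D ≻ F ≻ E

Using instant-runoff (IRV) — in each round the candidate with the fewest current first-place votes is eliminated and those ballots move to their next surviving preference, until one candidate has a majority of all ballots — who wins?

C

Round 1: A 4, B 7, C 6, D 14, E 9, F 5. A eliminated.
Round 2: B 7, C 10, D 14, E 9, F 5. F eliminated.
Round 3: B 7, C 15, D 14, E 9. B eliminated.
Round 4: C 22, D 14, E 9. E eliminated.
Round 5: C 27, D 18. C has a majority (≥23).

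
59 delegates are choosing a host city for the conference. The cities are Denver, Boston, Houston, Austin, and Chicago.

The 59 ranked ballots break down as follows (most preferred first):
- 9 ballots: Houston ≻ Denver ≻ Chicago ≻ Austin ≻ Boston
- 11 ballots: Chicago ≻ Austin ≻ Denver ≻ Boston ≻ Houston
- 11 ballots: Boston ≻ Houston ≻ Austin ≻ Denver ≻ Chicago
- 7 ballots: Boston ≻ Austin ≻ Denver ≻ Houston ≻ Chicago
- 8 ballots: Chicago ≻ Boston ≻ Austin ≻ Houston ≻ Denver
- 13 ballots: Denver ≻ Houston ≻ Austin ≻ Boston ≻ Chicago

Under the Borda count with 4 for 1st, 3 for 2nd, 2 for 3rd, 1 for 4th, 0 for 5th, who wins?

Austin

Denver: 9×3 + 11×2 + 11×1 + 7×2 + 8×0 + 13×4 = 126
Boston: 9×0 + 11×1 + 11×4 + 7×4 + 8×3 + 13×1 = 120
Houston: 9×4 + 11×0 + 11×3 + 7×1 + 8×1 + 13×3 = 123
Austin: 9×1 + 11×3 + 11×2 + 7×3 + 8×2 + 13×2 = 127
Chicago: 9×2 + 11×4 + 11×0 + 7×0 + 8×4 + 13×0 = 94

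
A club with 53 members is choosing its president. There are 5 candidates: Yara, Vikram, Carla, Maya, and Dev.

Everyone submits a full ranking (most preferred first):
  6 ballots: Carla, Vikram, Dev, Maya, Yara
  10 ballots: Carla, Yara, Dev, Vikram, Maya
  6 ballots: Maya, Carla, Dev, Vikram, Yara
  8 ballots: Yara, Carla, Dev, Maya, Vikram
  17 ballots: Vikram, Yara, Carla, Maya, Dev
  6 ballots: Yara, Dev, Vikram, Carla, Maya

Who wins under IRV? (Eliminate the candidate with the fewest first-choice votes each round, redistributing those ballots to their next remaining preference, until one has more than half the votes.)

Round 1: Yara 14, Vikram 17, Carla 16, Maya 6, Dev 0. Dev eliminated.
Round 2: Yara 14, Vikram 17, Carla 16, Maya 6. Maya eliminated.
Round 3: Yara 14, Vikram 17, Carla 22. Yara eliminated.
Round 4: Vikram 23, Carla 30. Carla has a majority (≥27).

Carla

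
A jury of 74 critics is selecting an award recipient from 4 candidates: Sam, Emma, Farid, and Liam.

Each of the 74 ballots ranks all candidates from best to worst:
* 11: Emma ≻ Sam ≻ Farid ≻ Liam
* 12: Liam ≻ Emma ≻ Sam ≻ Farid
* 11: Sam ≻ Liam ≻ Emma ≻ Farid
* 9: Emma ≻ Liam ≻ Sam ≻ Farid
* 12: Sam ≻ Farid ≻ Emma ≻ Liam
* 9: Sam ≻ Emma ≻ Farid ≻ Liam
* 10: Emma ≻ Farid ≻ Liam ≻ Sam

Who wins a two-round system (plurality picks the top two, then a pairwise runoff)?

Round 1 first-place votes: Sam 32, Emma 30, Farid 0, Liam 12. Sam and Emma advance.
Runoff: Sam is ranked above Emma on 32 ballots, Emma above Sam on 42.

Emma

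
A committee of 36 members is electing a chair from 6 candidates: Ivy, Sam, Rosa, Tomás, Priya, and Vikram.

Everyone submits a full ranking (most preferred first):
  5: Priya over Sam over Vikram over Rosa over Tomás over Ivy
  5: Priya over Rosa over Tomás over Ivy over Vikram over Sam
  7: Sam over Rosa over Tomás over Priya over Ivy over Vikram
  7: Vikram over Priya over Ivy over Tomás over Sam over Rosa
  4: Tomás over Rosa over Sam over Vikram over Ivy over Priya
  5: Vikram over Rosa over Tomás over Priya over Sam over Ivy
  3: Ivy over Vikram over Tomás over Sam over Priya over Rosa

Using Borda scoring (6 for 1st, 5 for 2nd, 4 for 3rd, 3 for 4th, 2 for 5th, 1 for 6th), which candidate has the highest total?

Ivy: 5×1 + 5×3 + 7×2 + 7×4 + 4×2 + 5×1 + 3×6 = 93
Sam: 5×5 + 5×1 + 7×6 + 7×2 + 4×4 + 5×2 + 3×3 = 121
Rosa: 5×3 + 5×5 + 7×5 + 7×1 + 4×5 + 5×5 + 3×1 = 130
Tomás: 5×2 + 5×4 + 7×4 + 7×3 + 4×6 + 5×4 + 3×4 = 135
Priya: 5×6 + 5×6 + 7×3 + 7×5 + 4×1 + 5×3 + 3×2 = 141
Vikram: 5×4 + 5×2 + 7×1 + 7×6 + 4×3 + 5×6 + 3×5 = 136

Priya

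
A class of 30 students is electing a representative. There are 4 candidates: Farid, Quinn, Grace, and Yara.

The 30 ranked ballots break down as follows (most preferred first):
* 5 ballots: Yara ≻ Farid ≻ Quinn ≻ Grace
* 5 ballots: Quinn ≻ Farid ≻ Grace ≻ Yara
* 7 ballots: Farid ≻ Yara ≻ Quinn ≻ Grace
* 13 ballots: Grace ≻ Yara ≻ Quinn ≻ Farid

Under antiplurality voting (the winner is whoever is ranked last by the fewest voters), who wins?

Quinn

Last-place votes: Farid 13, Quinn 0, Grace 12, Yara 5.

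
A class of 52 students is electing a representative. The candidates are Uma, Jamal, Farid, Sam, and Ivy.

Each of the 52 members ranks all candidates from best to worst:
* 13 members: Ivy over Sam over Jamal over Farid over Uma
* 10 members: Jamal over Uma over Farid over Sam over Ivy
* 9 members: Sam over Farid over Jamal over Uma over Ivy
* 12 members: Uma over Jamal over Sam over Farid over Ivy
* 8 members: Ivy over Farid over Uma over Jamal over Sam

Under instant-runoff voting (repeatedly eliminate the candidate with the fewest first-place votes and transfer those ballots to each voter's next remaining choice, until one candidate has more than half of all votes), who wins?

Jamal

Round 1: Uma 12, Jamal 10, Farid 0, Sam 9, Ivy 21. Farid eliminated.
Round 2: Uma 12, Jamal 10, Sam 9, Ivy 21. Sam eliminated.
Round 3: Uma 12, Jamal 19, Ivy 21. Uma eliminated.
Round 4: Jamal 31, Ivy 21. Jamal has a majority (≥27).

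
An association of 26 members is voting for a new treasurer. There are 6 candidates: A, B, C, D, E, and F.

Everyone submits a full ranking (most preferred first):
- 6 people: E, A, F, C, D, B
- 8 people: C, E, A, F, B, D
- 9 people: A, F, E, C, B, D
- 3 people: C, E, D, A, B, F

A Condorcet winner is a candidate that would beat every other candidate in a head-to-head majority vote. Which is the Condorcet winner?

E vs A: 17–9
E vs B: 26–0
E vs C: 15–11
E vs D: 26–0
E vs F: 17–9
E beats every other candidate.

E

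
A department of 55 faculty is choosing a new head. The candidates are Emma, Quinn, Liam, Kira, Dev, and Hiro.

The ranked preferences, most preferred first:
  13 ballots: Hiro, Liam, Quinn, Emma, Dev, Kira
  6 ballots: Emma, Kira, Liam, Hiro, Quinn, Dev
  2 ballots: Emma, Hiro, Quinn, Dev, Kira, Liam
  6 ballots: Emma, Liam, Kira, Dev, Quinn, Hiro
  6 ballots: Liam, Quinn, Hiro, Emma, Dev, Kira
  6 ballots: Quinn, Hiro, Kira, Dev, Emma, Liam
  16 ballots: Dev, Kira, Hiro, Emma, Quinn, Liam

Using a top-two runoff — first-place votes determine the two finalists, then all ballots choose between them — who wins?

Round 1 first-place votes: Emma 14, Quinn 6, Liam 6, Kira 0, Dev 16, Hiro 13. Dev and Emma advance.
Runoff: Dev is ranked above Emma on 22 ballots, Emma above Dev on 33.

Emma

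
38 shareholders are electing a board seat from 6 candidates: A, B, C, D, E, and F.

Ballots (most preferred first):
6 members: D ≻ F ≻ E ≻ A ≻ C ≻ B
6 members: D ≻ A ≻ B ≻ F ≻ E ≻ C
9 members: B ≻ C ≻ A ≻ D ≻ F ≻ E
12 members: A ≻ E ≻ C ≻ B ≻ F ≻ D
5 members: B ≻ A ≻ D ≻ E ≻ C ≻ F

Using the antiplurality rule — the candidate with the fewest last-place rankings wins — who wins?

A

Last-place votes: A 0, B 6, C 6, D 12, E 9, F 5.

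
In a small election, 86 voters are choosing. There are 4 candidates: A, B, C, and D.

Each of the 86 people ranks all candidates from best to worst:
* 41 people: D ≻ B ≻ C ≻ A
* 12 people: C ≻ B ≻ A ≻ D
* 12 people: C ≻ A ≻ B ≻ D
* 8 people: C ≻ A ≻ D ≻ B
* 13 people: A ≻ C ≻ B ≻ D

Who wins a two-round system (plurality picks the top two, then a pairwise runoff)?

C

Round 1 first-place votes: A 13, B 0, C 32, D 41. D and C advance.
Runoff: D is ranked above C on 41 ballots, C above D on 45.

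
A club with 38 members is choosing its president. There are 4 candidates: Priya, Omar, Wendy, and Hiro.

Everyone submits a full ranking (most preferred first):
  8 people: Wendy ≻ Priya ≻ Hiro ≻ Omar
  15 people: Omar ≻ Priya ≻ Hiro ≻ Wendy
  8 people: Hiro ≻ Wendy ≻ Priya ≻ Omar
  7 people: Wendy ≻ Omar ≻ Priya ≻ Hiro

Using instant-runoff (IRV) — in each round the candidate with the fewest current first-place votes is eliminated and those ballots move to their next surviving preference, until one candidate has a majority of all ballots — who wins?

Wendy

Round 1: Priya 0, Omar 15, Wendy 15, Hiro 8. Priya eliminated.
Round 2: Omar 15, Wendy 15, Hiro 8. Hiro eliminated.
Round 3: Omar 15, Wendy 23. Wendy has a majority (≥20).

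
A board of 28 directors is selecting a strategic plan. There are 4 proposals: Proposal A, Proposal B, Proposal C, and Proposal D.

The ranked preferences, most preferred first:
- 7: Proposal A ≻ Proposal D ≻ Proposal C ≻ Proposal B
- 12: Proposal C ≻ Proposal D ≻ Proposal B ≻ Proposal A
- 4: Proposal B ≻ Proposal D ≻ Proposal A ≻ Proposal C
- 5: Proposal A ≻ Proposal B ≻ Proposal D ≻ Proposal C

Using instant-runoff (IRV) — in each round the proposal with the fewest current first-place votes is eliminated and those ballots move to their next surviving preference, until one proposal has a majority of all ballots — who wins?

Proposal A

Round 1: Proposal A 12, Proposal B 4, Proposal C 12, Proposal D 0. Proposal D eliminated.
Round 2: Proposal A 12, Proposal B 4, Proposal C 12. Proposal B eliminated.
Round 3: Proposal A 16, Proposal C 12. Proposal A has a majority (≥15).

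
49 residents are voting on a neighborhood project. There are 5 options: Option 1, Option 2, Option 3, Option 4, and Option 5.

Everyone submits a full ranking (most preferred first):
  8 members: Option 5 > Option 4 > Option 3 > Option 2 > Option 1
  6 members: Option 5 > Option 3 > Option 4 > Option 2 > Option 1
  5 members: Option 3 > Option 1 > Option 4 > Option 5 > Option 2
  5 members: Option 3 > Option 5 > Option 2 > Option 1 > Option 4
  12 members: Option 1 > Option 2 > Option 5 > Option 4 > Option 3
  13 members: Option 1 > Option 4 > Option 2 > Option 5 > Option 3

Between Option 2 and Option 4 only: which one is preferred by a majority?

Option 4

Option 2 is ranked above Option 4 on 17 ballots; Option 4 above Option 2 on 32.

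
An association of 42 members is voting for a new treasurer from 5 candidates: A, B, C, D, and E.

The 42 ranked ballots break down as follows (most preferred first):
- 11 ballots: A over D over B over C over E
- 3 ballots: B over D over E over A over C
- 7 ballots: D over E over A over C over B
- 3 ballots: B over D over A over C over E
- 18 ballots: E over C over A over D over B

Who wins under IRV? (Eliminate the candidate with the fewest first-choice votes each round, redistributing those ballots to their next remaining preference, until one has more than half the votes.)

Round 1: A 11, B 6, C 0, D 7, E 18. C eliminated.
Round 2: A 11, B 6, D 7, E 18. B eliminated.
Round 3: A 11, D 13, E 18. A eliminated.
Round 4: D 24, E 18. D has a majority (≥22).

D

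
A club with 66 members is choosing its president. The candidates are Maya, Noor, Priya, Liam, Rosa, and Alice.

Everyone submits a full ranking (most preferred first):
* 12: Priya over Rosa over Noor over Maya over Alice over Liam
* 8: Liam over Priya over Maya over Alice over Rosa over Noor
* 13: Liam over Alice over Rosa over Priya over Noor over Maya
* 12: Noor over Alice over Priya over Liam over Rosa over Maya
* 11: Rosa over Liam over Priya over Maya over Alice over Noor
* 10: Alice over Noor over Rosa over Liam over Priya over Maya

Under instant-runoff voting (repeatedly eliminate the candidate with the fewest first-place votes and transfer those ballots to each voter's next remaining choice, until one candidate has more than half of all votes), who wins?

Round 1: Maya 0, Noor 12, Priya 12, Liam 21, Rosa 11, Alice 10. Maya eliminated.
Round 2: Noor 12, Priya 12, Liam 21, Rosa 11, Alice 10. Alice eliminated.
Round 3: Noor 22, Priya 12, Liam 21, Rosa 11. Rosa eliminated.
Round 4: Noor 22, Priya 12, Liam 32. Priya eliminated.
Round 5: Noor 34, Liam 32. Noor has a majority (≥34).

Noor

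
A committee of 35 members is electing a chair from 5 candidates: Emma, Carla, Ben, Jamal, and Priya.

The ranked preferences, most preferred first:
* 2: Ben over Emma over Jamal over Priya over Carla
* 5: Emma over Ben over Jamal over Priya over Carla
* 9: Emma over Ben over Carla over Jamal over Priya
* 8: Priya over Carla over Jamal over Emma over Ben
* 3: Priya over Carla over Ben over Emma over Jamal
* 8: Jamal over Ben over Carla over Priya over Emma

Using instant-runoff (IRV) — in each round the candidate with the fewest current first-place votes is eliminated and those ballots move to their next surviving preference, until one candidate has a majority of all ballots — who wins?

Priya

Round 1: Emma 14, Carla 0, Ben 2, Jamal 8, Priya 11. Carla eliminated.
Round 2: Emma 14, Ben 2, Jamal 8, Priya 11. Ben eliminated.
Round 3: Emma 16, Jamal 8, Priya 11. Jamal eliminated.
Round 4: Emma 16, Priya 19. Priya has a majority (≥18).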